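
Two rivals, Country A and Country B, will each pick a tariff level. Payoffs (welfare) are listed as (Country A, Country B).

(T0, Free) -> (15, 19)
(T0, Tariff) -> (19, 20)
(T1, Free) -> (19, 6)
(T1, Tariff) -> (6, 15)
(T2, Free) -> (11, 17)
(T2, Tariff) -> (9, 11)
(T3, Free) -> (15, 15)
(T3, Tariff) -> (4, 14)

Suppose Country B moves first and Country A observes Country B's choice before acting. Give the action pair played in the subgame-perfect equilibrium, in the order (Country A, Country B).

(T0, Tariff)

Country A best-responds to each possible Country B move:
- Free → Country A plays T1 (best of 15, 19, 11, 15); Country B gets 6.
- Tariff → Country A plays T0 (best of 19, 6, 9, 4); Country B gets 20.
Country B's induced payoffs are 6, 20, so Country B commits to Tariff. Subgame-perfect outcome: (T0, Tariff) with payoffs (19, 20).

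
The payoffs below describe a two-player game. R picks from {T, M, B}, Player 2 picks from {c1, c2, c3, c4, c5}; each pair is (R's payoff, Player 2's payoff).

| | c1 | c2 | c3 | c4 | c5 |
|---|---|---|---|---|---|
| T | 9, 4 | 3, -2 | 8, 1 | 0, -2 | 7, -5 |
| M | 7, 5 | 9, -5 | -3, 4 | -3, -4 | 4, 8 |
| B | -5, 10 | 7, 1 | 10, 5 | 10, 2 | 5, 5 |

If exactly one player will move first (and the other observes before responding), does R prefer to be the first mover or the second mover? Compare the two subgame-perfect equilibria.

second

If R leads: Player 2's best replies are T→c1, M→c5, B→c1; R's induced payoffs 9, 4, -5; outcome (T, c1), payoffs (9, 4).
If Player 2 leads: R's best replies are c1→T, c2→M, c3→B, c4→B, c5→T; Player 2's induced payoffs 4, -5, 5, 2, -5; outcome (B, c3), payoffs (10, 5).
R gets 9 moving first and 10 moving second, so R prefers to move second.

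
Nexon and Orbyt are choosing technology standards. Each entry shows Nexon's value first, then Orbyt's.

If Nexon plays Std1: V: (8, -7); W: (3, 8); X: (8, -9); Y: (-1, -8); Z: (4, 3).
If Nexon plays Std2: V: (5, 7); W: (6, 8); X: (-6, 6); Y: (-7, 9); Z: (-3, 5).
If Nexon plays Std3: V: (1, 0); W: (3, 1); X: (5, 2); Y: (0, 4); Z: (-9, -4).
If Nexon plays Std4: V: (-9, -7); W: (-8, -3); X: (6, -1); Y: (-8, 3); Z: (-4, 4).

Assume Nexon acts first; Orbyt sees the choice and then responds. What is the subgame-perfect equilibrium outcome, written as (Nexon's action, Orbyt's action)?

Backward induction with Nexon moving first.
- Std1 → Orbyt plays W (best of -7, 8, -9, -8, 3); Nexon gets 3.
- Std2 → Orbyt plays Y (best of 7, 8, 6, 9, 5); Nexon gets -7.
- Std3 → Orbyt plays Y (best of 0, 1, 2, 4, -4); Nexon gets 0.
- Std4 → Orbyt plays Z (best of -7, -3, -1, 3, 4); Nexon gets -4.
Nexon's induced payoffs are 3, -7, 0, -4, so Nexon commits to Std1. Subgame-perfect outcome: (Std1, W) with payoffs (3, 8).

(Std1, W)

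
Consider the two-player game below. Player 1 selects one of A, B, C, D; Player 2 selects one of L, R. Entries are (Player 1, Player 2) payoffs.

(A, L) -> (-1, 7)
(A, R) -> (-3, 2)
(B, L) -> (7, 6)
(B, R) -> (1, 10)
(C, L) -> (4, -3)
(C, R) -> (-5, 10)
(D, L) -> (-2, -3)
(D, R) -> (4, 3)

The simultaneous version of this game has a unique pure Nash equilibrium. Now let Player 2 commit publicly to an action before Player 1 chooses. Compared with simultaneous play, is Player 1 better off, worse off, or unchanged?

better off

Solve by backward induction (Player 2 leads).
- L: Player 1 compares -1, 7, 4, -2 and picks B; Player 2 would get 6.
- R: Player 1 compares -3, 1, -5, 4 and picks D; Player 2 would get 3.
Among 6, 3, the best is 6 at L. Subgame-perfect outcome: (B, L) with payoffs (7, 6).
Under simultaneous play:
Player 1's best replies: L→B; R→D.
Player 2's best replies: A→L; B→R; C→R; D→R.
Only (D, R) has each player best-responding; Nash payoffs (4, 3).
Player 1 earns 7 sequentially versus 4 at the Nash outcome: better off.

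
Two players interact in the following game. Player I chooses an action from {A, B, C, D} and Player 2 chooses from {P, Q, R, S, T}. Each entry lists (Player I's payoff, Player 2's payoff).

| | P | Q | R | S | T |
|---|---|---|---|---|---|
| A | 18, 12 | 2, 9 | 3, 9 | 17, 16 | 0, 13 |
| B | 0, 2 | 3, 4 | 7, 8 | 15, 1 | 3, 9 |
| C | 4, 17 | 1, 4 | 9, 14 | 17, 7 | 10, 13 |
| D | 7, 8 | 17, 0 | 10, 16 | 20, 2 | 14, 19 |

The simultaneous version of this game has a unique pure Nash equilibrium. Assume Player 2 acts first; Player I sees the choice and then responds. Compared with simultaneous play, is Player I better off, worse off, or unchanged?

unchanged

Solve by backward induction (Player 2 leads).
- P: BR = A, leader payoff 12.
- Q: BR = D, leader payoff 0.
- R: BR = D, leader payoff 16.
- S: BR = D, leader payoff 2.
- T: BR = D, leader payoff 19.
Maximizing over 12, 0, 16, 2, 19, Player 2 chooses T. Subgame-perfect outcome: (D, T) with payoffs (14, 19).
Under simultaneous play:
Player I's best replies: P→A; Q→D; R→D; S→D; T→D.
Player 2's best replies: A→S; B→T; C→P; D→T.
Only (D, T) has each player best-responding; Nash payoffs (14, 19).
Player I earns 14 sequentially versus 14 at the Nash outcome: unchanged.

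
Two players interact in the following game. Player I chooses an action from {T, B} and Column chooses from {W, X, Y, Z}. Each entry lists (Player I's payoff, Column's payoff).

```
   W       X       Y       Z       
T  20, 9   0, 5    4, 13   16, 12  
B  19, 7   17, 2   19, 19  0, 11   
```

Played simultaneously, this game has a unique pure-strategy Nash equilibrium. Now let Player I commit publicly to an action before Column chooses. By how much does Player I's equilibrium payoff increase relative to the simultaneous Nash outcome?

Solve by backward induction (Player I leads).
- T: Column compares 9, 5, 13, 12 and picks Y; Player I would get 4.
- B: Column compares 7, 2, 19, 11 and picks Y; Player I would get 19.
Among 4, 19, the best is 19 at B. Subgame-perfect outcome: (B, Y) with payoffs (19, 19).
For the simultaneous game, intersect best replies.
Player I's best replies: W→T; X→B; Y→B; Z→T.
Column's best replies: T→Y; B→Y.
The unique mutual best reply is (B, Y), giving (19, 19).
Player I's commitment gain: 19 − 19 = 0.

0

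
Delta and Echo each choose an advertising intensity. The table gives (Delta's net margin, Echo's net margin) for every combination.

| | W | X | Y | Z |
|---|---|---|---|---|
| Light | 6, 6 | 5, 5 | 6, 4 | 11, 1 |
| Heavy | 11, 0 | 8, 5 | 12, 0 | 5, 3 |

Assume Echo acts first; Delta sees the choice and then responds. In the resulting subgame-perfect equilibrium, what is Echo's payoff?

Delta best-responds to each possible Echo move:
- W → Delta plays Heavy (best of 6, 11); Echo gets 0.
- X → Delta plays Heavy (best of 5, 8); Echo gets 5.
- Y → Delta plays Heavy (best of 6, 12); Echo gets 0.
- Z → Delta plays Light (best of 11, 5); Echo gets 1.
Echo's induced payoffs are 0, 5, 0, 1, so Echo commits to X. Subgame-perfect outcome: (Heavy, X) with payoffs (8, 5).

5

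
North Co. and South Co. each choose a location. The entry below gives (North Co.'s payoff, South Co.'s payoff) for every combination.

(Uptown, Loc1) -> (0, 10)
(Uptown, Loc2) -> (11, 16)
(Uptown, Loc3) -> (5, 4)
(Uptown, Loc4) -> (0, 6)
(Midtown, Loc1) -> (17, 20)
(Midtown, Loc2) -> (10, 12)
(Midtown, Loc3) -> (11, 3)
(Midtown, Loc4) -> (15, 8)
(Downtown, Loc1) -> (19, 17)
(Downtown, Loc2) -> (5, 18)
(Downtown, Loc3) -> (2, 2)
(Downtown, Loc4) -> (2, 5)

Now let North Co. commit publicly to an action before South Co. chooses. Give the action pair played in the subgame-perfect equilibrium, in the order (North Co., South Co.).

(Midtown, Loc1)

Backward induction with North Co. moving first.
- Uptown: South Co. compares 10, 16, 4, 6 and picks Loc2; North Co. would get 11.
- Midtown: South Co. compares 20, 12, 3, 8 and picks Loc1; North Co. would get 17.
- Downtown: South Co. compares 17, 18, 2, 5 and picks Loc2; North Co. would get 5.
Maximizing over 11, 17, 5, North Co. chooses Midtown. Subgame-perfect outcome: (Midtown, Loc1) with payoffs (17, 20).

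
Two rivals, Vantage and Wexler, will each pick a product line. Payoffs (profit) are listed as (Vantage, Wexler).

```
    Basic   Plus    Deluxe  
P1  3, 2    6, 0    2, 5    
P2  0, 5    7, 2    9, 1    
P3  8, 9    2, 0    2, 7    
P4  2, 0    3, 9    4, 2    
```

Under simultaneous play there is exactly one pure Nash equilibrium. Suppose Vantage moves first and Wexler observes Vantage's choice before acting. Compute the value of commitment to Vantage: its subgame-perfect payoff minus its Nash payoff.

0

Wexler best-responds to each possible Vantage move:
- P1: BR = Deluxe, leader payoff 2.
- P2: BR = Basic, leader payoff 0.
- P3: BR = Basic, leader payoff 8.
- P4: BR = Plus, leader payoff 3.
Among 2, 0, 8, 3, the best is 8 at P3. Subgame-perfect outcome: (P3, Basic) with payoffs (8, 9).
For the simultaneous game, intersect best replies.
Vantage's best replies: Basic→P3; Plus→P2; Deluxe→P2.
Wexler's best replies: P1→Deluxe; P2→Basic; P3→Basic; P4→Plus.
Only (P3, Basic) has each player best-responding; Nash payoffs (8, 9).
Vantage's commitment gain: 8 − 8 = 0.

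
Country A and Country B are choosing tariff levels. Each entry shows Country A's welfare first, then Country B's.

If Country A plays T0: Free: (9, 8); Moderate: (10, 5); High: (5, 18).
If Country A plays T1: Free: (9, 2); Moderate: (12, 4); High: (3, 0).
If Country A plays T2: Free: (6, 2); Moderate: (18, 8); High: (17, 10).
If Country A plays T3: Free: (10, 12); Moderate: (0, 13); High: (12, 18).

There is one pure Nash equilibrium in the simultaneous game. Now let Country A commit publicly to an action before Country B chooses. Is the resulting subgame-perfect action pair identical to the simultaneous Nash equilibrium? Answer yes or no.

yes

Solve by backward induction (Country A leads).
- T0 → Country B plays High (best of 8, 5, 18); Country A gets 5.
- T1 → Country B plays Moderate (best of 2, 4, 0); Country A gets 12.
- T2 → Country B plays High (best of 2, 8, 10); Country A gets 17.
- T3 → Country B plays High (best of 12, 13, 18); Country A gets 12.
Country A's induced payoffs are 5, 12, 17, 12, so Country A commits to T2. Subgame-perfect outcome: (T2, High) with payoffs (17, 10).
For the simultaneous game, intersect best replies.
Country A's best replies: Free→T3; Moderate→T2; High→T2.
Country B's best replies: T0→High; T1→Moderate; T2→High; T3→High.
The unique mutual best reply is (T2, High), giving (17, 10).
Sequential outcome (T2, High) coincides with the Nash profile (T2, High).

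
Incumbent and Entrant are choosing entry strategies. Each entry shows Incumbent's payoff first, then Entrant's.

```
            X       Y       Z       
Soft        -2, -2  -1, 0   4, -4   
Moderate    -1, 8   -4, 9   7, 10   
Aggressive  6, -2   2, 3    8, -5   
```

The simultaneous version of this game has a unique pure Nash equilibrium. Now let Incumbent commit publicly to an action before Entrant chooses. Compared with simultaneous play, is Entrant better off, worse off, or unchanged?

Solve by backward induction (Incumbent leads).
- Soft → Entrant plays Y (best of -2, 0, -4); Incumbent gets -1.
- Moderate → Entrant plays Z (best of 8, 9, 10); Incumbent gets 7.
- Aggressive → Entrant plays Y (best of -2, 3, -5); Incumbent gets 2.
Maximizing over -1, 7, 2, Incumbent chooses Moderate. Subgame-perfect outcome: (Moderate, Z) with payoffs (7, 10).
Now find the simultaneous Nash equilibrium.
Incumbent's best replies: X→Aggressive; Y→Aggressive; Z→Aggressive.
Entrant's best replies: Soft→Y; Moderate→Z; Aggressive→Y.
Only (Aggressive, Y) has each player best-responding; Nash payoffs (2, 3).
Entrant earns 10 sequentially versus 3 at the Nash outcome: better off.

better off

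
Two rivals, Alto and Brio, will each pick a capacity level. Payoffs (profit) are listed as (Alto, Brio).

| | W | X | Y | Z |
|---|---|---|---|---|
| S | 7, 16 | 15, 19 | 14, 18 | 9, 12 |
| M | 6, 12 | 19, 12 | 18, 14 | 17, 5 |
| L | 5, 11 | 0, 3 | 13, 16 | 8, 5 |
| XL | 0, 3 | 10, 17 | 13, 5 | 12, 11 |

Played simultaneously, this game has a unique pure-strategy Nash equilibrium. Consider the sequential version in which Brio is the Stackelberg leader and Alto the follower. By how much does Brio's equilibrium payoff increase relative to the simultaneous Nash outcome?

2

Backward induction with Brio moving first.
- W: BR = S, leader payoff 16.
- X: BR = M, leader payoff 12.
- Y: BR = M, leader payoff 14.
- Z: BR = M, leader payoff 5.
Maximizing over 16, 12, 14, 5, Brio chooses W. Subgame-perfect outcome: (S, W) with payoffs (7, 16).
Now find the simultaneous Nash equilibrium.
Alto's best replies: W→S; X→M; Y→M; Z→M.
Brio's best replies: S→X; M→Y; L→Y; XL→X.
The unique mutual best reply is (M, Y), giving (18, 14).
Brio's commitment gain: 16 − 14 = 2.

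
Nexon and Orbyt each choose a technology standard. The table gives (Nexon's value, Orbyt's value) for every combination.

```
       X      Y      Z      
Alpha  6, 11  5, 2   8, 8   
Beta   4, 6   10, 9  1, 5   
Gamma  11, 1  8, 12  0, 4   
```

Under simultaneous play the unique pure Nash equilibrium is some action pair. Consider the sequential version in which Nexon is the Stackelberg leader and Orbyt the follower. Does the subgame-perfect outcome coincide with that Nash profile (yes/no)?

Orbyt best-responds to each possible Nexon move:
- Alpha: BR = X, leader payoff 6.
- Beta: BR = Y, leader payoff 10.
- Gamma: BR = Y, leader payoff 8.
Maximizing over 6, 10, 8, Nexon chooses Beta. Subgame-perfect outcome: (Beta, Y) with payoffs (10, 9).
For the simultaneous game, intersect best replies.
Nexon's best replies: X→Gamma; Y→Beta; Z→Alpha.
Orbyt's best replies: Alpha→X; Beta→Y; Gamma→Y.
Only (Beta, Y) has each player best-responding; Nash payoffs (10, 9).
Sequential outcome (Beta, Y) coincides with the Nash profile (Beta, Y).

yes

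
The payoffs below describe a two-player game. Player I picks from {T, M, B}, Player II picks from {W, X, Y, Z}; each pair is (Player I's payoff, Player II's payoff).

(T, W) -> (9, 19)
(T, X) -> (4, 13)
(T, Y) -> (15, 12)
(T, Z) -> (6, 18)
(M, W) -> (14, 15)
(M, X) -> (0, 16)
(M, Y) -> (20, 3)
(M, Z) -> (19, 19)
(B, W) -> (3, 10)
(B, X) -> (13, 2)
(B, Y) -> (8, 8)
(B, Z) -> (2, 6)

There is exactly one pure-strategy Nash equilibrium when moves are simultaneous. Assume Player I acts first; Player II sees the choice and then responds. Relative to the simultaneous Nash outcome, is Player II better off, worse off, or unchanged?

unchanged

Work backward from Player II's decision.
- T: BR = W, leader payoff 9.
- M: BR = Z, leader payoff 19.
- B: BR = W, leader payoff 3.
Maximizing over 9, 19, 3, Player I chooses M. Subgame-perfect outcome: (M, Z) with payoffs (19, 19).
Under simultaneous play:
Player I's best replies: W→M; X→B; Y→M; Z→M.
Player II's best replies: T→W; M→Z; B→W.
Only (M, Z) has each player best-responding; Nash payoffs (19, 19).
Player II earns 19 sequentially versus 19 at the Nash outcome: unchanged.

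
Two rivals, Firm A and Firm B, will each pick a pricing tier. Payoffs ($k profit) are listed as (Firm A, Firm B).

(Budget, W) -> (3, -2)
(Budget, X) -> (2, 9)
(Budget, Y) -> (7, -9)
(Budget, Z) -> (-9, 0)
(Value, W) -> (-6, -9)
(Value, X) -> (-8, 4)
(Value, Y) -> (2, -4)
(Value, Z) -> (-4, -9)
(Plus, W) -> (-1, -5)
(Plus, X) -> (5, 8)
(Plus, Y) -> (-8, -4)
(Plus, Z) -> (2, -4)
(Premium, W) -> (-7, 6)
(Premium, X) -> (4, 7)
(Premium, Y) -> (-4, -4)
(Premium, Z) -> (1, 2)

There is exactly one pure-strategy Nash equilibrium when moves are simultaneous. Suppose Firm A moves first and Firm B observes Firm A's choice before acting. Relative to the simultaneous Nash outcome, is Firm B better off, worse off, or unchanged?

unchanged

Work backward from Firm B's decision.
- Budget: Firm B compares -2, 9, -9, 0 and picks X; Firm A would get 2.
- Value: Firm B compares -9, 4, -4, -9 and picks X; Firm A would get -8.
- Plus: Firm B compares -5, 8, -4, -4 and picks X; Firm A would get 5.
- Premium: Firm B compares 6, 7, -4, 2 and picks X; Firm A would get 4.
Among 2, -8, 5, 4, the best is 5 at Plus. Subgame-perfect outcome: (Plus, X) with payoffs (5, 8).
For the simultaneous game, intersect best replies.
Firm A's best replies: W→Budget; X→Plus; Y→Budget; Z→Plus.
Firm B's best replies: Budget→X; Value→X; Plus→X; Premium→X.
Only (Plus, X) has each player best-responding; Nash payoffs (5, 8).
Firm B earns 8 sequentially versus 8 at the Nash outcome: unchanged.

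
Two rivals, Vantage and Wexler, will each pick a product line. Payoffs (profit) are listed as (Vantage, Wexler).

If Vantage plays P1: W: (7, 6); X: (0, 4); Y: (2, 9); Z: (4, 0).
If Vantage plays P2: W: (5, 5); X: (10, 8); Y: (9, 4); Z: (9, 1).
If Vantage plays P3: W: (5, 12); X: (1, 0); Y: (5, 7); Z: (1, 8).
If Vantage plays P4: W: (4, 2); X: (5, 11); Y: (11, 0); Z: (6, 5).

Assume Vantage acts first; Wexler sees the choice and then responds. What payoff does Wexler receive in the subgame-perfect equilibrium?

8

Wexler best-responds to each possible Vantage move:
- P1 → Wexler plays Y (best of 6, 4, 9, 0); Vantage gets 2.
- P2 → Wexler plays X (best of 5, 8, 4, 1); Vantage gets 10.
- P3 → Wexler plays W (best of 12, 0, 7, 8); Vantage gets 5.
- P4 → Wexler plays X (best of 2, 11, 0, 5); Vantage gets 5.
Among 2, 10, 5, 5, the best is 10 at P2. Subgame-perfect outcome: (P2, X) with payoffs (10, 8).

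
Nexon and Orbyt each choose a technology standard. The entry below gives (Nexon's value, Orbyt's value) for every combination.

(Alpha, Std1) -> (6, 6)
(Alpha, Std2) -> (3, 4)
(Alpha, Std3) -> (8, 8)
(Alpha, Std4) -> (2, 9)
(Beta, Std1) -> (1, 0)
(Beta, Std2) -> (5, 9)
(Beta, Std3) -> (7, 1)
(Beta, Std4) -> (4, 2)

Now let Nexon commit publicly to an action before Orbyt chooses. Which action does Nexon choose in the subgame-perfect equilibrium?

Beta

Work backward from Orbyt's decision.
- Alpha: BR = Std4, leader payoff 2.
- Beta: BR = Std2, leader payoff 5.
Nexon's induced payoffs are 2, 5, so Nexon commits to Beta. Subgame-perfect outcome: (Beta, Std2) with payoffs (5, 9).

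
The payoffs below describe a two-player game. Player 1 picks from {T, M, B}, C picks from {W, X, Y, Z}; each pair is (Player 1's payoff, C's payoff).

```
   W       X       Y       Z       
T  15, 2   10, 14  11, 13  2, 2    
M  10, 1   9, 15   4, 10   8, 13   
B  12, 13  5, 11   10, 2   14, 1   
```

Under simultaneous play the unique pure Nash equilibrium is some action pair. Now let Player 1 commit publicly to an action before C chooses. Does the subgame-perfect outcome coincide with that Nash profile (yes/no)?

no

Backward induction with Player 1 moving first.
- T: C compares 2, 14, 13, 2 and picks X; Player 1 would get 10.
- M: C compares 1, 15, 10, 13 and picks X; Player 1 would get 9.
- B: C compares 13, 11, 2, 1 and picks W; Player 1 would get 12.
Player 1's induced payoffs are 10, 9, 12, so Player 1 commits to B. Subgame-perfect outcome: (B, W) with payoffs (12, 13).
For the simultaneous game, intersect best replies.
Player 1's best replies: W→T; X→T; Y→T; Z→B.
C's best replies: T→X; M→X; B→W.
Only (T, X) has each player best-responding; Nash payoffs (10, 14).
Sequential outcome (B, W) differs from the Nash profile (T, X).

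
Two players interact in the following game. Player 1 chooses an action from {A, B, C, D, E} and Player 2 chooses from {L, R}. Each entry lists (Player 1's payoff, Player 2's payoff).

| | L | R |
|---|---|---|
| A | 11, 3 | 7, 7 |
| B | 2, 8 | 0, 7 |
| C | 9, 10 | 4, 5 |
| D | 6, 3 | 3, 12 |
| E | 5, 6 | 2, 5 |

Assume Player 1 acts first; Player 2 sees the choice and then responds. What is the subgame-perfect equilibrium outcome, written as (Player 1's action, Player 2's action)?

Solve by backward induction (Player 1 leads).
- A: Player 2 compares 3, 7 and picks R; Player 1 would get 7.
- B: Player 2 compares 8, 7 and picks L; Player 1 would get 2.
- C: Player 2 compares 10, 5 and picks L; Player 1 would get 9.
- D: Player 2 compares 3, 12 and picks R; Player 1 would get 3.
- E: Player 2 compares 6, 5 and picks L; Player 1 would get 5.
Maximizing over 7, 2, 9, 3, 5, Player 1 chooses C. Subgame-perfect outcome: (C, L) with payoffs (9, 10).

(C, L)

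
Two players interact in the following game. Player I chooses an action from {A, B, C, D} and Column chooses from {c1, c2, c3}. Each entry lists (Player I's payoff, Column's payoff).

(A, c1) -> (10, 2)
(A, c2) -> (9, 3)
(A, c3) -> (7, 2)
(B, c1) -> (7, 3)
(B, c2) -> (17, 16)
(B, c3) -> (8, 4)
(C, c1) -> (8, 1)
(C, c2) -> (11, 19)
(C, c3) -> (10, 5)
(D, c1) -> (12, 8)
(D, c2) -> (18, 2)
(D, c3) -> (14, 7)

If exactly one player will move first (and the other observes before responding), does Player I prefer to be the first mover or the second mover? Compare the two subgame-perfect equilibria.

first

If Player I leads: Column's best replies are A→c2, B→c2, C→c2, D→c1; Player I's induced payoffs 9, 17, 11, 12; outcome (B, c2), payoffs (17, 16).
If Column leads: Player I's best replies are c1→D, c2→D, c3→D; Column's induced payoffs 8, 2, 7; outcome (D, c1), payoffs (12, 8).
Player I gets 17 moving first and 12 moving second, so Player I prefers to move first.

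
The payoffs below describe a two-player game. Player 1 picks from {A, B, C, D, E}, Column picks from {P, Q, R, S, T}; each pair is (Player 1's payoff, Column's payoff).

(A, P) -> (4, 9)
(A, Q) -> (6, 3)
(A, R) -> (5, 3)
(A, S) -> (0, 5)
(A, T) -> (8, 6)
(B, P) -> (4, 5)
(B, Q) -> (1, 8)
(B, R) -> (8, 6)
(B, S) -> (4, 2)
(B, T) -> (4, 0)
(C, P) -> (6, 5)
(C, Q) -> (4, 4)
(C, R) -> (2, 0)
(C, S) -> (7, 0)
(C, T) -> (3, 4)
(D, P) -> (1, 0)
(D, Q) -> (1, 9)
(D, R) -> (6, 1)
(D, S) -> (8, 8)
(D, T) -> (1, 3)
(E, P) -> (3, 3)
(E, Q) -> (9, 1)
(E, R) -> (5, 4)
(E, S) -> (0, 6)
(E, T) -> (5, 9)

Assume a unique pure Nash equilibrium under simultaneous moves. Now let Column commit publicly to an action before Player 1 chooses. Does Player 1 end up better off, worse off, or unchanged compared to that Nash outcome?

Solve by backward induction (Column leads).
- P: BR = C, leader payoff 5.
- Q: BR = E, leader payoff 1.
- R: BR = B, leader payoff 6.
- S: BR = D, leader payoff 8.
- T: BR = A, leader payoff 6.
Maximizing over 5, 1, 6, 8, 6, Column chooses S. Subgame-perfect outcome: (D, S) with payoffs (8, 8).
Under simultaneous play:
Player 1's best replies: P→C; Q→E; R→B; S→D; T→A.
Column's best replies: A→P; B→Q; C→P; D→Q; E→T.
The unique mutual best reply is (C, P), giving (6, 5).
Player 1 earns 8 sequentially versus 6 at the Nash outcome: better off.

better off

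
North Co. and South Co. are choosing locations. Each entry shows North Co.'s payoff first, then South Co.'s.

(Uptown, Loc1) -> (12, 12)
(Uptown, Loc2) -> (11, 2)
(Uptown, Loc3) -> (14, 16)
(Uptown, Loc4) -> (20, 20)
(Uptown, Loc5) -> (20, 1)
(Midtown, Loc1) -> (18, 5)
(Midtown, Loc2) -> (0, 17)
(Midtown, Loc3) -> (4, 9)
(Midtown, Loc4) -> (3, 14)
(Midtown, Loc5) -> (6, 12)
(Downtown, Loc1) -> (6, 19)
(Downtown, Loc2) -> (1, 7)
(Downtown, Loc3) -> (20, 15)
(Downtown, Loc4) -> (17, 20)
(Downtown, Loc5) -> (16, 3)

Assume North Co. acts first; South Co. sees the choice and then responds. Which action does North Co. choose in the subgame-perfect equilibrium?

Uptown

Backward induction with North Co. moving first.
- Uptown → South Co. plays Loc4 (best of 12, 2, 16, 20, 1); North Co. gets 20.
- Midtown → South Co. plays Loc2 (best of 5, 17, 9, 14, 12); North Co. gets 0.
- Downtown → South Co. plays Loc4 (best of 19, 7, 15, 20, 3); North Co. gets 17.
Maximizing over 20, 0, 17, North Co. chooses Uptown. Subgame-perfect outcome: (Uptown, Loc4) with payoffs (20, 20).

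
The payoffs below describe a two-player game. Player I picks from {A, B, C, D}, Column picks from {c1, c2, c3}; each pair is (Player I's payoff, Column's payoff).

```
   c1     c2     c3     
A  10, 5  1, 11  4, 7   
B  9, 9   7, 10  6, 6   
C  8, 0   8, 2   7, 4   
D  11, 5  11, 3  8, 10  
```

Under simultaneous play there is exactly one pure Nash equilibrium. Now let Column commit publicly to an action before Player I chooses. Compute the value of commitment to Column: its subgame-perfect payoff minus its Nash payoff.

Player I best-responds to each possible Column move:
- c1: BR = D, leader payoff 5.
- c2: BR = D, leader payoff 3.
- c3: BR = D, leader payoff 10.
Among 5, 3, 10, the best is 10 at c3. Subgame-perfect outcome: (D, c3) with payoffs (8, 10).
Now find the simultaneous Nash equilibrium.
Player I's best replies: c1→D; c2→D; c3→D.
Column's best replies: A→c2; B→c2; C→c3; D→c3.
The unique mutual best reply is (D, c3), giving (8, 10).
Column's commitment gain: 10 − 10 = 0.

0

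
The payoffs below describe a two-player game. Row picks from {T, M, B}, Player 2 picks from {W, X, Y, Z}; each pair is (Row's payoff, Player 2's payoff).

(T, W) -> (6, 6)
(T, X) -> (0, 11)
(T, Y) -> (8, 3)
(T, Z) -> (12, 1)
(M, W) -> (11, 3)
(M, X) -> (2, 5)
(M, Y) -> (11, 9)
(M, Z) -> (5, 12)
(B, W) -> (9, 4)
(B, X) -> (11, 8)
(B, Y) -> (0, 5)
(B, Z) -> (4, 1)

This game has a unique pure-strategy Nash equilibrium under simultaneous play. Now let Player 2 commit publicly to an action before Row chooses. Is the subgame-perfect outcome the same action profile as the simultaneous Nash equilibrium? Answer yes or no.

Solve by backward induction (Player 2 leads).
- W: BR = M, leader payoff 3.
- X: BR = B, leader payoff 8.
- Y: BR = M, leader payoff 9.
- Z: BR = T, leader payoff 1.
Maximizing over 3, 8, 9, 1, Player 2 chooses Y. Subgame-perfect outcome: (M, Y) with payoffs (11, 9).
For the simultaneous game, intersect best replies.
Row's best replies: W→M; X→B; Y→M; Z→T.
Player 2's best replies: T→X; M→Z; B→X.
The unique mutual best reply is (B, X), giving (11, 8).
Sequential outcome (M, Y) differs from the Nash profile (B, X).

no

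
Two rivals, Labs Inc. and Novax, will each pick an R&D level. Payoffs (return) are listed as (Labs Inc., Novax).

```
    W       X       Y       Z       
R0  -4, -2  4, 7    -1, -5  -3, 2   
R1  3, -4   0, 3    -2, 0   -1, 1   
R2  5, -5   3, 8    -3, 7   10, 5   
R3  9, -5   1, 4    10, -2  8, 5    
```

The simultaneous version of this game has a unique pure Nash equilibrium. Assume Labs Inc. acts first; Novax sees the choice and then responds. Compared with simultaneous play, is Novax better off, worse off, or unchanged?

Novax best-responds to each possible Labs Inc. move:
- R0: BR = X, leader payoff 4.
- R1: BR = X, leader payoff 0.
- R2: BR = X, leader payoff 3.
- R3: BR = Z, leader payoff 8.
Maximizing over 4, 0, 3, 8, Labs Inc. chooses R3. Subgame-perfect outcome: (R3, Z) with payoffs (8, 5).
Now find the simultaneous Nash equilibrium.
Labs Inc.'s best replies: W→R3; X→R0; Y→R3; Z→R2.
Novax's best replies: R0→X; R1→X; R2→X; R3→Z.
The unique mutual best reply is (R0, X), giving (4, 7).
Novax earns 5 sequentially versus 7 at the Nash outcome: worse off.

worse off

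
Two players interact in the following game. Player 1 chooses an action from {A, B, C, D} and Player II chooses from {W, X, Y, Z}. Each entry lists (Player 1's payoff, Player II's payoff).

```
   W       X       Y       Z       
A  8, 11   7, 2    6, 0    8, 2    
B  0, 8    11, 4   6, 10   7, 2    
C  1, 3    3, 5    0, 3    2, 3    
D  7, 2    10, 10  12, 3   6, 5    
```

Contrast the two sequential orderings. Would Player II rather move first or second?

first

If Player 1 leads: Player II's best replies are A→W, B→Y, C→X, D→X; Player 1's induced payoffs 8, 6, 3, 10; outcome (D, X), payoffs (10, 10).
If Player II leads: Player 1's best replies are W→A, X→B, Y→D, Z→A; Player II's induced payoffs 11, 4, 3, 2; outcome (A, W), payoffs (8, 11).
Player II gets 11 moving first and 10 moving second, so Player II prefers to move first.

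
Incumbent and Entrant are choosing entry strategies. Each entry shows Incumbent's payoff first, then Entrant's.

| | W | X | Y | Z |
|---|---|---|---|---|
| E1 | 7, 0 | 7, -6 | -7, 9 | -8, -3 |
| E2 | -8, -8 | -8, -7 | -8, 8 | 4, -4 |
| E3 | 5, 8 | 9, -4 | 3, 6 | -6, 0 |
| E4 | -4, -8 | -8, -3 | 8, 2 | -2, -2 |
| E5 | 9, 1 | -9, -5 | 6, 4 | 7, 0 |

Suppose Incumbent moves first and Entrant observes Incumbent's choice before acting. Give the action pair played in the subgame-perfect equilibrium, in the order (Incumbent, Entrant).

(E4, Y)

Backward induction with Incumbent moving first.
- E1: Entrant compares 0, -6, 9, -3 and picks Y; Incumbent would get -7.
- E2: Entrant compares -8, -7, 8, -4 and picks Y; Incumbent would get -8.
- E3: Entrant compares 8, -4, 6, 0 and picks W; Incumbent would get 5.
- E4: Entrant compares -8, -3, 2, -2 and picks Y; Incumbent would get 8.
- E5: Entrant compares 1, -5, 4, 0 and picks Y; Incumbent would get 6.
Among -7, -8, 5, 8, 6, the best is 8 at E4. Subgame-perfect outcome: (E4, Y) with payoffs (8, 2).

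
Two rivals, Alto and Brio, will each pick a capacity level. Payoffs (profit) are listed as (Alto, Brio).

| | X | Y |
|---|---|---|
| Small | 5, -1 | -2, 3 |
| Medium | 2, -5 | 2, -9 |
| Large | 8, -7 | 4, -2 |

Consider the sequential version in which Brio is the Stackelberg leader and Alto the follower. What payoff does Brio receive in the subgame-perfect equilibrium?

Alto best-responds to each possible Brio move:
- X: Alto compares 5, 2, 8 and picks Large; Brio would get -7.
- Y: Alto compares -2, 2, 4 and picks Large; Brio would get -2.
Among -7, -2, the best is -2 at Y. Subgame-perfect outcome: (Large, Y) with payoffs (4, -2).

-2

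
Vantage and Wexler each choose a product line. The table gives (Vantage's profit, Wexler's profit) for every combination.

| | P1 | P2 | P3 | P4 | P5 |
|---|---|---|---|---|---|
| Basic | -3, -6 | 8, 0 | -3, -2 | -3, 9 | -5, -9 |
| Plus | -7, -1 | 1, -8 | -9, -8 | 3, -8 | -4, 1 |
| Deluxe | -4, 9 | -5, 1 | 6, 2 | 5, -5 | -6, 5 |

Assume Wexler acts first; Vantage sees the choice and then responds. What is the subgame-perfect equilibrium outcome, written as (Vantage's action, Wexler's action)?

(Deluxe, P3)

Backward induction with Wexler moving first.
- P1: BR = Basic, leader payoff -6.
- P2: BR = Basic, leader payoff 0.
- P3: BR = Deluxe, leader payoff 2.
- P4: BR = Deluxe, leader payoff -5.
- P5: BR = Plus, leader payoff 1.
Wexler's induced payoffs are -6, 0, 2, -5, 1, so Wexler commits to P3. Subgame-perfect outcome: (Deluxe, P3) with payoffs (6, 2).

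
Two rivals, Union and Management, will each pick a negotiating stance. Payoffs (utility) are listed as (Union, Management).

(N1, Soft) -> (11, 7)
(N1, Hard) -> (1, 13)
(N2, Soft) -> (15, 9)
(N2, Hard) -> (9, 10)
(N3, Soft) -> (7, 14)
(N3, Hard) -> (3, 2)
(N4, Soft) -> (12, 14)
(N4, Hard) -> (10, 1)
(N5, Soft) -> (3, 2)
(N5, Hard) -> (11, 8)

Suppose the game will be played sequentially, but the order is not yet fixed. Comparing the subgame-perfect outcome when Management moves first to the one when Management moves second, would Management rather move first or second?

If Union leads: Management's best replies are N1→Hard, N2→Hard, N3→Soft, N4→Soft, N5→Hard; Union's induced payoffs 1, 9, 7, 12, 11; outcome (N4, Soft), payoffs (12, 14).
If Management leads: Union's best replies are Soft→N2, Hard→N5; Management's induced payoffs 9, 8; outcome (N2, Soft), payoffs (15, 9).
Management gets 9 moving first and 14 moving second, so Management prefers to move second.

second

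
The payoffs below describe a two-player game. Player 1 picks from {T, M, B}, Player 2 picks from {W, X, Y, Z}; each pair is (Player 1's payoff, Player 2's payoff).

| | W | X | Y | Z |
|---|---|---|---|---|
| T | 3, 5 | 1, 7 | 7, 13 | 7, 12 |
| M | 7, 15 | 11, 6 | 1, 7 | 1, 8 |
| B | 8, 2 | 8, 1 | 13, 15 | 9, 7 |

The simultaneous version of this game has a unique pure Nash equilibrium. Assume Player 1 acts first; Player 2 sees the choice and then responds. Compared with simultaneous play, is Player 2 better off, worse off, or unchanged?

unchanged

Work backward from Player 2's decision.
- T → Player 2 plays Y (best of 5, 7, 13, 12); Player 1 gets 7.
- M → Player 2 plays W (best of 15, 6, 7, 8); Player 1 gets 7.
- B → Player 2 plays Y (best of 2, 1, 15, 7); Player 1 gets 13.
Among 7, 7, 13, the best is 13 at B. Subgame-perfect outcome: (B, Y) with payoffs (13, 15).
Now find the simultaneous Nash equilibrium.
Player 1's best replies: W→B; X→M; Y→B; Z→B.
Player 2's best replies: T→Y; M→W; B→Y.
The unique mutual best reply is (B, Y), giving (13, 15).
Player 2 earns 15 sequentially versus 15 at the Nash outcome: unchanged.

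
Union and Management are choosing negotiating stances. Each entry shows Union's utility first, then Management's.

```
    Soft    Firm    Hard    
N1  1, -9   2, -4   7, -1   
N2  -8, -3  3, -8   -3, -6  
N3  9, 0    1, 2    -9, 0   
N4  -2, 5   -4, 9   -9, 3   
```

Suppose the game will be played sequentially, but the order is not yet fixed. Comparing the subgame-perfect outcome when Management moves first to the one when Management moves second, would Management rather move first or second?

If Union leads: Management's best replies are N1→Hard, N2→Soft, N3→Firm, N4→Firm; Union's induced payoffs 7, -8, 1, -4; outcome (N1, Hard), payoffs (7, -1).
If Management leads: Union's best replies are Soft→N3, Firm→N2, Hard→N1; Management's induced payoffs 0, -8, -1; outcome (N3, Soft), payoffs (9, 0).
Management gets 0 moving first and -1 moving second, so Management prefers to move first.

first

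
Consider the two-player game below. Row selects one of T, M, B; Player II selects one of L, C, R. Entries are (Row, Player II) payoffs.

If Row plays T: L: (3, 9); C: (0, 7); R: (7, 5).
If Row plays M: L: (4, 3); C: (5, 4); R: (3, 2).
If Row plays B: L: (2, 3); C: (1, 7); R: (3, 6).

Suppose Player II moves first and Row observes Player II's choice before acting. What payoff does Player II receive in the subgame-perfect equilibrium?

5

Row best-responds to each possible Player II move:
- L: Row compares 3, 4, 2 and picks M; Player II would get 3.
- C: Row compares 0, 5, 1 and picks M; Player II would get 4.
- R: Row compares 7, 3, 3 and picks T; Player II would get 5.
Player II's induced payoffs are 3, 4, 5, so Player II commits to R. Subgame-perfect outcome: (T, R) with payoffs (7, 5).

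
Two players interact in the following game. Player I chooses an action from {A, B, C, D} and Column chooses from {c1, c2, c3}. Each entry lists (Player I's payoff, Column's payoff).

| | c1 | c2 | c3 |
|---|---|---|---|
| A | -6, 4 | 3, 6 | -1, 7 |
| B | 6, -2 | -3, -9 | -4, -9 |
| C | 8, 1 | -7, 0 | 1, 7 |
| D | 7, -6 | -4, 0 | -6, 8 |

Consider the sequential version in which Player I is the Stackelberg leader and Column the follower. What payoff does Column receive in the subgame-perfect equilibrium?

-2

Backward induction with Player I moving first.
- A: BR = c3, leader payoff -1.
- B: BR = c1, leader payoff 6.
- C: BR = c3, leader payoff 1.
- D: BR = c3, leader payoff -6.
Maximizing over -1, 6, 1, -6, Player I chooses B. Subgame-perfect outcome: (B, c1) with payoffs (6, -2).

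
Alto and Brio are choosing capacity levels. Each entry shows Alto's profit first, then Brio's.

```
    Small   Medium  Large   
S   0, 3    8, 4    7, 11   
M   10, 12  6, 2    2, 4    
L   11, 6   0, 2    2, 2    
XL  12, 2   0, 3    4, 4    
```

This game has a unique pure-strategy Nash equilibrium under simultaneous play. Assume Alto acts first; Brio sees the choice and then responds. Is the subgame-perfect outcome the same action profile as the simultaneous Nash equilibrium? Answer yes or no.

no

Backward induction with Alto moving first.
- S: BR = Large, leader payoff 7.
- M: BR = Small, leader payoff 10.
- L: BR = Small, leader payoff 11.
- XL: BR = Large, leader payoff 4.
Maximizing over 7, 10, 11, 4, Alto chooses L. Subgame-perfect outcome: (L, Small) with payoffs (11, 6).
For the simultaneous game, intersect best replies.
Alto's best replies: Small→XL; Medium→S; Large→S.
Brio's best replies: S→Large; M→Small; L→Small; XL→Large.
Only (S, Large) has each player best-responding; Nash payoffs (7, 11).
Sequential outcome (L, Small) differs from the Nash profile (S, Large).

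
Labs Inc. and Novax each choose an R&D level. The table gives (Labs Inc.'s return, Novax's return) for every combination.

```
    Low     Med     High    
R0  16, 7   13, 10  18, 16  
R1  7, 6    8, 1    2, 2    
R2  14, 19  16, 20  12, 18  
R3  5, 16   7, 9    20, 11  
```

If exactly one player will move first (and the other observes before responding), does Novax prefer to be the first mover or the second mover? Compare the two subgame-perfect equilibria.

first

If Labs Inc. leads: Novax's best replies are R0→High, R1→Low, R2→Med, R3→Low; Labs Inc.'s induced payoffs 18, 7, 16, 5; outcome (R0, High), payoffs (18, 16).
If Novax leads: Labs Inc.'s best replies are Low→R0, Med→R2, High→R3; Novax's induced payoffs 7, 20, 11; outcome (R2, Med), payoffs (16, 20).
Novax gets 20 moving first and 16 moving second, so Novax prefers to move first.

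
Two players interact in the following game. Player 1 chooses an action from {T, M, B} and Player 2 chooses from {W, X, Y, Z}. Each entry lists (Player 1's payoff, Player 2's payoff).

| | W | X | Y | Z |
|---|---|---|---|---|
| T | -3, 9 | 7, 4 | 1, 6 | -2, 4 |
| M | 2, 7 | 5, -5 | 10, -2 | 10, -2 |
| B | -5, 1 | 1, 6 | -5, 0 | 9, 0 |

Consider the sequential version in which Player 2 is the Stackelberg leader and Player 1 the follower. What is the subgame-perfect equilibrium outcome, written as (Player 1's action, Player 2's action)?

(M, W)

Backward induction with Player 2 moving first.
- W → Player 1 plays M (best of -3, 2, -5); Player 2 gets 7.
- X → Player 1 plays T (best of 7, 5, 1); Player 2 gets 4.
- Y → Player 1 plays M (best of 1, 10, -5); Player 2 gets -2.
- Z → Player 1 plays M (best of -2, 10, 9); Player 2 gets -2.
Among 7, 4, -2, -2, the best is 7 at W. Subgame-perfect outcome: (M, W) with payoffs (2, 7).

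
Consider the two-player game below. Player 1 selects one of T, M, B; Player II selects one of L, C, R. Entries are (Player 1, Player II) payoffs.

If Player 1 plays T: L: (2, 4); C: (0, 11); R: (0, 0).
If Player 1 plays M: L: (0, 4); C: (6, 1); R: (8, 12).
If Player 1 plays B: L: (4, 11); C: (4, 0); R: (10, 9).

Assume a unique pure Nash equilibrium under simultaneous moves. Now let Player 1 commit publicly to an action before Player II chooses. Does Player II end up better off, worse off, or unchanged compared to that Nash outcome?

Backward induction with Player 1 moving first.
- T: BR = C, leader payoff 0.
- M: BR = R, leader payoff 8.
- B: BR = L, leader payoff 4.
Player 1's induced payoffs are 0, 8, 4, so Player 1 commits to M. Subgame-perfect outcome: (M, R) with payoffs (8, 12).
For the simultaneous game, intersect best replies.
Player 1's best replies: L→B; C→M; R→B.
Player II's best replies: T→C; M→R; B→L.
The unique mutual best reply is (B, L), giving (4, 11).
Player II earns 12 sequentially versus 11 at the Nash outcome: better off.

better off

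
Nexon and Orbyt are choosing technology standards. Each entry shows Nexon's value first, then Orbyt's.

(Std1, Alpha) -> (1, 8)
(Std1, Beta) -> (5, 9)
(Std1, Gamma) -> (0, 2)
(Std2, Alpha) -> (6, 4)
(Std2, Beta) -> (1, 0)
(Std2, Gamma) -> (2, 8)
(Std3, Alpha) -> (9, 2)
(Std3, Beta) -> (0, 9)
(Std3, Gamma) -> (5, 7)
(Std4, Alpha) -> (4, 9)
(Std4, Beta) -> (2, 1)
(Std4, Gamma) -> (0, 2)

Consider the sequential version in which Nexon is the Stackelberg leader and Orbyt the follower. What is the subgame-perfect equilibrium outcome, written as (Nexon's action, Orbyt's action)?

(Std1, Beta)

Solve by backward induction (Nexon leads).
- Std1 → Orbyt plays Beta (best of 8, 9, 2); Nexon gets 5.
- Std2 → Orbyt plays Gamma (best of 4, 0, 8); Nexon gets 2.
- Std3 → Orbyt plays Beta (best of 2, 9, 7); Nexon gets 0.
- Std4 → Orbyt plays Alpha (best of 9, 1, 2); Nexon gets 4.
Among 5, 2, 0, 4, the best is 5 at Std1. Subgame-perfect outcome: (Std1, Beta) with payoffs (5, 9).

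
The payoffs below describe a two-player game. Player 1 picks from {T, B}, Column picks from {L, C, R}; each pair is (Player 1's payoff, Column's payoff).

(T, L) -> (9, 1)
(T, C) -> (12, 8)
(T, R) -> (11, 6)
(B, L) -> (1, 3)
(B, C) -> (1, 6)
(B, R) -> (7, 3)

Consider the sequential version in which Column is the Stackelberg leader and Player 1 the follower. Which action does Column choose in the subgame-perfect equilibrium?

C

Solve by backward induction (Column leads).
- L: BR = T, leader payoff 1.
- C: BR = T, leader payoff 8.
- R: BR = T, leader payoff 6.
Column's induced payoffs are 1, 8, 6, so Column commits to C. Subgame-perfect outcome: (T, C) with payoffs (12, 8).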